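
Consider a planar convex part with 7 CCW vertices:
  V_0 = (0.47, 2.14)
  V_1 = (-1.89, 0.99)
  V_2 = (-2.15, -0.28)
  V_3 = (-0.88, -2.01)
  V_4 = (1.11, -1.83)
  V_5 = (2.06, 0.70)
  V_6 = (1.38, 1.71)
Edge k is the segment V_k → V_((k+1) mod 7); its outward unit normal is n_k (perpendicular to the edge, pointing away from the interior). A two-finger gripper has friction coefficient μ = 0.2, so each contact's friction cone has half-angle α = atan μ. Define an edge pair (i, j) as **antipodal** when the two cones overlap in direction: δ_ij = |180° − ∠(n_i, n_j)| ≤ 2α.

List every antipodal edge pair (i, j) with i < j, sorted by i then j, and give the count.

α = atan 0.2 = 11.31°;  2α = 22.62°
n_0 = (-0.4380, +0.8990)
n_1 = (-0.9797, +0.2006)
n_2 = (-0.8061, -0.5918)
n_3 = (+0.0901, -0.9959)
n_4 = (+0.9362, -0.3515)
n_5 = (+0.8295, +0.5585)
n_6 = (+0.4272, +0.9041)
  (0,1): δ = 127.55°  ·
  (0,2): δ = 79.70°  ·
  (0,3): δ = 20.81°  ✓
  (0,4): δ = 43.44°  ·
  (0,5): δ = 97.97°  ·
  (0,6): δ = 128.73°  ·
  (1,2): δ = 132.15°  ·
  (1,3): δ = 73.26°  ·
  (1,4): δ = 9.01°  ✓
  (1,5): δ = 45.52°  ·
  (1,6): δ = 76.28°  ·
  (2,3): δ = 121.11°  ·
  (2,4): δ = 56.86°  ·
  (2,5): δ = 2.33°  ✓
  (2,6): δ = 28.43°  ·
  (3,4): δ = 115.75°  ·
  (3,5): δ = 61.22°  ·
  (3,6): δ = 30.46°  ·
  (4,5): δ = 125.47°  ·
  (4,6): δ = 94.71°  ·
  (5,6): δ = 149.24°  ·
antipodal pairs: 3

count = 3; pairs: (0,3), (1,4), (2,5)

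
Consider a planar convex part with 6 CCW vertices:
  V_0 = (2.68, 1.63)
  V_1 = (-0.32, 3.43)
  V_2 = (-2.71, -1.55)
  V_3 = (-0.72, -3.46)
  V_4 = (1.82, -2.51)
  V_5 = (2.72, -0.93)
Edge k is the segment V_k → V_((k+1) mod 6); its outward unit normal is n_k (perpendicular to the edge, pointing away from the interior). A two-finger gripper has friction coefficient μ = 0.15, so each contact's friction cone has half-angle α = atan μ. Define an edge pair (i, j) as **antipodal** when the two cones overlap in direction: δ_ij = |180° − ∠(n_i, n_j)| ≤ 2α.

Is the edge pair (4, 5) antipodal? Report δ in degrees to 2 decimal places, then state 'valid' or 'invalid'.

α = atan 0.15 = 8.53°;  2α = 17.06°
edge 4: e_4 = (+0.90, +1.58);  n_4 = (+0.8689, -0.4950)
edge 5: e_5 = (-0.04, +2.56);  n_5 = (+0.9999, +0.0156)
∠(n_4, n_5) = 30.56°
δ = |180° − 30.56°| = 149.44°
149.44° > 2α = 17.06°  →  invalid

δ = 149.44°, invalid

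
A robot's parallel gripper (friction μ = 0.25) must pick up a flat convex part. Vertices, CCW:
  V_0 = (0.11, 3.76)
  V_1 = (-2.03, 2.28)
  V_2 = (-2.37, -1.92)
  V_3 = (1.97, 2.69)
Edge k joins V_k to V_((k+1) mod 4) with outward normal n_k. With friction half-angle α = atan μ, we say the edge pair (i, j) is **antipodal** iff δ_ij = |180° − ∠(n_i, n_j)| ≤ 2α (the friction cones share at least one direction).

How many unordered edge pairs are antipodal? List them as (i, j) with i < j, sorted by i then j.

α = atan 0.25 = 14.04°;  2α = 28.07°
n_0 = (-0.5688, +0.8225)
n_1 = (-0.9967, +0.0807)
n_2 = (+0.7281, -0.6855)
n_3 = (+0.4986, +0.8668)
  (0,1): δ = 129.30°  ·
  (0,2): δ = 12.06°  ✓
  (0,3): δ = 115.42°  ·
  (1,2): δ = 38.64°  ·
  (1,3): δ = 64.72°  ·
  (2,3): δ = 76.64°  ·
antipodal pairs: 1

count = 1; pairs: (0,2)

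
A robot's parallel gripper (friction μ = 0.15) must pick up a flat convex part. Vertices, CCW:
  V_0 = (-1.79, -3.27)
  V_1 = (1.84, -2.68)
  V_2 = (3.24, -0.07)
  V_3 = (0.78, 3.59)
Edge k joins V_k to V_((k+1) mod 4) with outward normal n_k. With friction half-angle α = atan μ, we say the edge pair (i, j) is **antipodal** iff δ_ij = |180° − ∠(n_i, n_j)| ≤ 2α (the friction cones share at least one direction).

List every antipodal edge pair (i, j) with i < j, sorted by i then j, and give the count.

α = atan 0.15 = 8.53°;  2α = 17.06°
n_0 = (+0.1604, -0.9870)
n_1 = (+0.8812, -0.4727)
n_2 = (+0.8300, +0.5578)
n_3 = (-0.9364, +0.3508)
  (0,1): δ = 127.44°  ·
  (0,2): δ = 65.33°  ·
  (0,3): δ = 60.23°  ·
  (1,2): δ = 117.88°  ·
  (1,3): δ = 7.67°  ✓
  (2,3): δ = 54.44°  ·
antipodal pairs: 1

count = 1; pairs: (1,3)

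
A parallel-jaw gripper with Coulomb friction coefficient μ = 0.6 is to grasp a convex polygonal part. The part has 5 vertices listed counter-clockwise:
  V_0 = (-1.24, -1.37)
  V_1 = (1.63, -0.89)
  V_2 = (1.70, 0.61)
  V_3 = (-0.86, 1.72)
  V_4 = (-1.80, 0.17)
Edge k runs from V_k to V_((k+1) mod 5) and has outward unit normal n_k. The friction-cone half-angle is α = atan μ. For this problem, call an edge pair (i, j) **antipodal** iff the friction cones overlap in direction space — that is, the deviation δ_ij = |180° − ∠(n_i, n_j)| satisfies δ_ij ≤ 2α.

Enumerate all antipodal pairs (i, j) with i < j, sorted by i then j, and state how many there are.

α = atan 0.6 = 30.96°;  2α = 61.93°
n_0 = (+0.1650, -0.9863)
n_1 = (+0.9989, -0.0466)
n_2 = (+0.3978, +0.9175)
n_3 = (-0.8550, +0.5185)
n_4 = (-0.9398, -0.3417)
  (0,1): δ = 102.17°  ·
  (0,2): δ = 32.94°  ✓
  (0,3): δ = 49.27°  ✓
  (0,4): δ = 100.49°  ·
  (1,2): δ = 110.77°  ·
  (1,3): δ = 28.56°  ✓
  (1,4): δ = 22.65°  ✓
  (2,3): δ = 97.79°  ·
  (2,4): δ = 46.58°  ✓
  (3,4): δ = 128.78°  ·
antipodal pairs: 5

count = 5; pairs: (0,2), (0,3), (1,3), (1,4), (2,4)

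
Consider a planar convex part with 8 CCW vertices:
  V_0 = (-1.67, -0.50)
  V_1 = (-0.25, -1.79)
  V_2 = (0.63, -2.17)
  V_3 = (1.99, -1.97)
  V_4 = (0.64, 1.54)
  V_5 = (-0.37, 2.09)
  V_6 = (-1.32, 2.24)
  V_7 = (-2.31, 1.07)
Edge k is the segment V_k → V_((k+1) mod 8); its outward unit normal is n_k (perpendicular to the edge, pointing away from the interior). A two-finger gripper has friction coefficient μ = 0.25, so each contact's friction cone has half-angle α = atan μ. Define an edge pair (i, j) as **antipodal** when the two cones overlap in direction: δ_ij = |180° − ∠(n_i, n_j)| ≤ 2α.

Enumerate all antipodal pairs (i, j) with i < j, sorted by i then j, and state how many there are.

α = atan 0.25 = 14.04°;  2α = 28.07°
n_0 = (-0.6724, -0.7402)
n_1 = (-0.3964, -0.9181)
n_2 = (+0.1455, -0.9894)
n_3 = (+0.9333, +0.3590)
n_4 = (+0.4782, +0.8782)
n_5 = (+0.1560, +0.9878)
n_6 = (-0.7634, +0.6459)
n_7 = (-0.9260, -0.3775)
  (0,1): δ = 161.10°  ·
  (0,2): δ = 129.38°  ·
  (0,3): δ = 26.71°  ✓
  (0,4): δ = 13.68°  ✓
  (0,5): δ = 33.28°  ·
  (0,6): δ = 92.02°  ·
  (0,7): δ = 154.43°  ·
  (1,2): δ = 148.28°  ·
  (1,3): δ = 45.61°  ·
  (1,4): δ = 5.22°  ✓
  (1,5): δ = 14.38°  ✓
  (1,6): δ = 73.12°  ·
  (1,7): δ = 135.53°  ·
  (2,3): δ = 77.33°  ·
  (2,4): δ = 36.94°  ·
  (2,5): δ = 17.34°  ✓
  (2,6): δ = 41.40°  ·
  (2,7): δ = 103.81°  ·
  (3,4): δ = 139.61°  ·
  (3,5): δ = 120.01°  ·
  (3,6): δ = 61.27°  ·
  (3,7): δ = 1.14°  ✓
  (4,5): δ = 160.40°  ·
  (4,6): δ = 101.67°  ·
  (4,7): δ = 39.25°  ·
  (5,6): δ = 121.26°  ·
  (5,7): δ = 58.85°  ·
  (6,7): δ = 117.59°  ·
antipodal pairs: 6

count = 6; pairs: (0,3), (0,4), (1,4), (1,5), (2,5), (3,7)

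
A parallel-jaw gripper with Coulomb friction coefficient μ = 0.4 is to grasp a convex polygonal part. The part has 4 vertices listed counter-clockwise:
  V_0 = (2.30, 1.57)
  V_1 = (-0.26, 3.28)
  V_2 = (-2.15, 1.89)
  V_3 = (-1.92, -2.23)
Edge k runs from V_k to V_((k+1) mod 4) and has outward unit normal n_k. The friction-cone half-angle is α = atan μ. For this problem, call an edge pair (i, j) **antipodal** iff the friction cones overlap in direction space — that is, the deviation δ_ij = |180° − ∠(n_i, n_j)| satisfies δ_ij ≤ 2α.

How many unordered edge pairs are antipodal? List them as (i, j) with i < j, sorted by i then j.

α = atan 0.4 = 21.80°;  2α = 43.60°
n_0 = (+0.5554, +0.8316)
n_1 = (-0.5925, +0.8056)
n_2 = (-0.9984, -0.0557)
n_3 = (+0.6692, -0.7431)
  (0,1): δ = 109.93°  ·
  (0,2): δ = 53.06°  ·
  (0,3): δ = 75.74°  ·
  (1,2): δ = 123.14°  ·
  (1,3): δ = 5.67°  ✓
  (2,3): δ = 51.19°  ·
antipodal pairs: 1

count = 1; pairs: (1,3)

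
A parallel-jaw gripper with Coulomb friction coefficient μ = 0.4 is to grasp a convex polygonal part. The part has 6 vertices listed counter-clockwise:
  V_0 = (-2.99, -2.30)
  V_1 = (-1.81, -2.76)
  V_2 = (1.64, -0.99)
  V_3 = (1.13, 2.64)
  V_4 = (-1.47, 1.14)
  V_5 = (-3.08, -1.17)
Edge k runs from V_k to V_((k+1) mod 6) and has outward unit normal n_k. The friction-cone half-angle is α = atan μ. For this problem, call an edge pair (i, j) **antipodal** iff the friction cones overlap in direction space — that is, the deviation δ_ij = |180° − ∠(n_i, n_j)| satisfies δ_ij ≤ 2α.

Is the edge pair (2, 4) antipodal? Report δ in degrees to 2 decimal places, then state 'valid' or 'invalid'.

α = atan 0.4 = 21.80°;  2α = 43.60°
edge 2: e_2 = (-0.51, +3.63);  n_2 = (+0.9903, +0.1391)
edge 4: e_4 = (-1.61, -2.31);  n_4 = (-0.8204, +0.5718)
∠(n_2, n_4) = 137.13°
δ = |180° − 137.13°| = 42.87°
42.87° ≤ 2α = 43.60°  →  valid

δ = 42.87°, valid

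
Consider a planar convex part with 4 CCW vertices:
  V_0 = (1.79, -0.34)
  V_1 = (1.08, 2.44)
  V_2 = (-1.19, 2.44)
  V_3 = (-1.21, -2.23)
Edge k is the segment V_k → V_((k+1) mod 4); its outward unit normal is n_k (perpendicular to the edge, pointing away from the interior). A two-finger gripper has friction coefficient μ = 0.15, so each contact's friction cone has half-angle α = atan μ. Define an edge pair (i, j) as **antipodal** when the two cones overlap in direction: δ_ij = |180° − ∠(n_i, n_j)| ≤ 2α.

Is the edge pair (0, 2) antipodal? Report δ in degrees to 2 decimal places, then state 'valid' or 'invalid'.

δ = 14.57°, valid

α = atan 0.15 = 8.53°;  2α = 17.06°
edge 0: e_0 = (-0.71, +2.78);  n_0 = (+0.9689, +0.2475)
edge 2: e_2 = (-0.02, -4.67);  n_2 = (-1.0000, +0.0043)
∠(n_0, n_2) = 165.43°
δ = |180° − 165.43°| = 14.57°
14.57° ≤ 2α = 17.06°  →  valid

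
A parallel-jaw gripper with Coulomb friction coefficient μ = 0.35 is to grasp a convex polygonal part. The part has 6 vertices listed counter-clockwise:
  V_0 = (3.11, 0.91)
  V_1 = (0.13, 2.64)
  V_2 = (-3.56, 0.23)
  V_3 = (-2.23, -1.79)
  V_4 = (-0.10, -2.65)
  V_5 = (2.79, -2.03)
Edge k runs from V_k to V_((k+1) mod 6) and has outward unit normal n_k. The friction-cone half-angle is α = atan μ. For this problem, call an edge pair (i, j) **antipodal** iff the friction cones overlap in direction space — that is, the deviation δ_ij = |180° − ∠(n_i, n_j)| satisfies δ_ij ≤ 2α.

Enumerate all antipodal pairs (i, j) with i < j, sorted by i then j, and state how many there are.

α = atan 0.35 = 19.29°;  2α = 38.58°
n_0 = (+0.5021, +0.8648)
n_1 = (-0.5468, +0.8372)
n_2 = (-0.8352, -0.5499)
n_3 = (-0.3744, -0.9273)
n_4 = (+0.2098, -0.9778)
n_5 = (+0.9941, -0.1082)
  (0,1): δ = 116.71°  ·
  (0,2): δ = 26.50°  ✓
  (0,3): δ = 8.15°  ✓
  (0,4): δ = 42.25°  ·
  (0,5): δ = 113.92°  ·
  (1,2): δ = 89.79°  ·
  (1,3): δ = 55.14°  ·
  (1,4): δ = 21.04°  ✓
  (1,5): δ = 50.64°  ·
  (2,3): δ = 145.35°  ·
  (2,4): δ = 111.25°  ·
  (2,5): δ = 39.57°  ·
  (3,4): δ = 145.91°  ·
  (3,5): δ = 74.23°  ·
  (4,5): δ = 108.32°  ·
antipodal pairs: 3

count = 3; pairs: (0,2), (0,3), (1,4)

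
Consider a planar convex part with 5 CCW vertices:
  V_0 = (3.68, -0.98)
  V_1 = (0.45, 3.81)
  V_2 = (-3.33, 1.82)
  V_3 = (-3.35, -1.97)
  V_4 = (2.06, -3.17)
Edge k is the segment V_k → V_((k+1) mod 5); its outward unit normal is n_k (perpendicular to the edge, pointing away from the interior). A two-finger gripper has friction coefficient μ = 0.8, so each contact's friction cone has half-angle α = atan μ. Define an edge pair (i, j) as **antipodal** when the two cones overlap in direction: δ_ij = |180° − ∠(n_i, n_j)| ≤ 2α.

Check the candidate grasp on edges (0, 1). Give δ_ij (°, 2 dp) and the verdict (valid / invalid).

δ = 96.23°, invalid

α = atan 0.8 = 38.66°;  2α = 77.32°
edge 0: e_0 = (-3.23, +4.79);  n_0 = (+0.8291, +0.5591)
edge 1: e_1 = (-3.78, -1.99);  n_1 = (-0.4658, +0.8849)
∠(n_0, n_1) = 83.77°
δ = |180° − 83.77°| = 96.23°
96.23° > 2α = 77.32°  →  invalid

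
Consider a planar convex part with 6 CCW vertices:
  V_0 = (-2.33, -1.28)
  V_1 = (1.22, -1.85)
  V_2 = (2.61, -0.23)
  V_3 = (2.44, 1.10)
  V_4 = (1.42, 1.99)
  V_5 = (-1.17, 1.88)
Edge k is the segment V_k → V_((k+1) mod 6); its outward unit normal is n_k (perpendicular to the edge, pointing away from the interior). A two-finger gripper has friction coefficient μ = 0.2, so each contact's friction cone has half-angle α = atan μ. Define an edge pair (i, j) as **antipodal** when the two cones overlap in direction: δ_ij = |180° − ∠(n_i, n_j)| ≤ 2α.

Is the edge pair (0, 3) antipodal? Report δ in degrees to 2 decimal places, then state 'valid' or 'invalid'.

δ = 31.98°, invalid

α = atan 0.2 = 11.31°;  2α = 22.62°
edge 0: e_0 = (+3.55, -0.57);  n_0 = (-0.1585, -0.9874)
edge 3: e_3 = (-1.02, +0.89);  n_3 = (+0.6575, +0.7535)
∠(n_0, n_3) = 148.02°
δ = |180° − 148.02°| = 31.98°
31.98° > 2α = 22.62°  →  invalid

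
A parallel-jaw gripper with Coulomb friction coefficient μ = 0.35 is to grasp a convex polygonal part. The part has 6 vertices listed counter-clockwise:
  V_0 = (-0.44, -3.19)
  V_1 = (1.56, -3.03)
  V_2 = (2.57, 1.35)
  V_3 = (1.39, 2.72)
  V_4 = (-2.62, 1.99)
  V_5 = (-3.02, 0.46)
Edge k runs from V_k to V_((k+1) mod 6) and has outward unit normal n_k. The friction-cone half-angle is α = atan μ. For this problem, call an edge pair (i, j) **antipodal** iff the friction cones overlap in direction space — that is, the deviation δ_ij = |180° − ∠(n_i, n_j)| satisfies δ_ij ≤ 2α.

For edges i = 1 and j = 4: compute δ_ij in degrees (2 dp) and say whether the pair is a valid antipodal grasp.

δ = 1.67°, valid

α = atan 0.35 = 19.29°;  2α = 38.58°
edge 1: e_1 = (+1.01, +4.38);  n_1 = (+0.9744, -0.2247)
edge 4: e_4 = (-0.40, -1.53);  n_4 = (-0.9675, +0.2529)
∠(n_1, n_4) = 178.33°
δ = |180° − 178.33°| = 1.67°
1.67° ≤ 2α = 38.58°  →  valid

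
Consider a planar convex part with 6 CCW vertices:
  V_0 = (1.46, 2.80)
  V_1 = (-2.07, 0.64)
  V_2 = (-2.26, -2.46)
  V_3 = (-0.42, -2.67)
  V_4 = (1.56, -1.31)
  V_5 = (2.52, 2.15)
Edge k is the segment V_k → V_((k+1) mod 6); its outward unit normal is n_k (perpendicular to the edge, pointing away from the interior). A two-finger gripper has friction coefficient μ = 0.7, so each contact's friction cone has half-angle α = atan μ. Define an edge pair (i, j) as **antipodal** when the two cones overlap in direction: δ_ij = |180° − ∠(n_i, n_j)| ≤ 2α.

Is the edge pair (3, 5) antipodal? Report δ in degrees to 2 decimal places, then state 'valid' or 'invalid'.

δ = 66.00°, valid

α = atan 0.7 = 34.99°;  2α = 69.98°
edge 3: e_3 = (+1.98, +1.36);  n_3 = (+0.5662, -0.8243)
edge 5: e_5 = (-1.06, +0.65);  n_5 = (+0.5228, +0.8525)
∠(n_3, n_5) = 114.00°
δ = |180° − 114.00°| = 66.00°
66.00° ≤ 2α = 69.98°  →  valid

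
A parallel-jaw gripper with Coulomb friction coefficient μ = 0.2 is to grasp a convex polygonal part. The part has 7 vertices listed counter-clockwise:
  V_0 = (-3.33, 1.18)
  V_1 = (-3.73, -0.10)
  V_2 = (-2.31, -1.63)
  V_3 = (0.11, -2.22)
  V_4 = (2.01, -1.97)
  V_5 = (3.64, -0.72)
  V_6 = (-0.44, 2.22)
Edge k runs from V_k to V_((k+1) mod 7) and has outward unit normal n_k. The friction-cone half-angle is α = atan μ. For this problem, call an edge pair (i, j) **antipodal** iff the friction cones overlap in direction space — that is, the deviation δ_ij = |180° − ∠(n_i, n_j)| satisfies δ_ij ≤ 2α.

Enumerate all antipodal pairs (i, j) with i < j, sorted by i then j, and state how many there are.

count = 4; pairs: (1,5), (2,5), (3,6), (4,6)

α = atan 0.2 = 11.31°;  2α = 22.62°
n_0 = (-0.9545, +0.2983)
n_1 = (-0.7330, -0.6803)
n_2 = (-0.2369, -0.9715)
n_3 = (+0.1305, -0.9915)
n_4 = (+0.6085, -0.7935)
n_5 = (+0.5846, +0.8113)
n_6 = (-0.3386, +0.9409)
  (0,1): δ = 119.78°  ·
  (0,2): δ = 86.35°  ·
  (0,3): δ = 65.15°  ·
  (0,4): δ = 35.16°  ·
  (0,5): δ = 71.58°  ·
  (0,6): δ = 127.15°  ·
  (1,2): δ = 146.57°  ·
  (1,3): δ = 125.37°  ·
  (1,4): δ = 95.38°  ·
  (1,5): δ = 11.36°  ✓
  (1,6): δ = 66.93°  ·
  (2,3): δ = 158.80°  ·
  (2,4): δ = 128.81°  ·
  (2,5): δ = 22.07°  ✓
  (2,6): δ = 33.49°  ·
  (3,4): δ = 150.01°  ·
  (3,5): δ = 43.27°  ·
  (3,6): δ = 12.30°  ✓
  (4,5): δ = 73.26°  ·
  (4,6): δ = 17.69°  ✓
  (5,6): δ = 124.43°  ·
antipodal pairs: 4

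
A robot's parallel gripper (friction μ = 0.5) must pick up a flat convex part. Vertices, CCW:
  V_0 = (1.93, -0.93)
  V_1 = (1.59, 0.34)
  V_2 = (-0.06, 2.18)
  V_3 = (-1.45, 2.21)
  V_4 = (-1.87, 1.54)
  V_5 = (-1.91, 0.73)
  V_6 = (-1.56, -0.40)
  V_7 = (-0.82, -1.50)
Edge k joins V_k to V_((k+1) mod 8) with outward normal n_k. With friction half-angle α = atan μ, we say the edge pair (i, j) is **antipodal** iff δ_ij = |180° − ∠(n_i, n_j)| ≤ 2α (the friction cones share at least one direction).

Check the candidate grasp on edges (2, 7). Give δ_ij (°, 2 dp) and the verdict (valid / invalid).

δ = 12.95°, valid

α = atan 0.5 = 26.57°;  2α = 53.13°
edge 2: e_2 = (-1.39, +0.03);  n_2 = (+0.0216, +0.9998)
edge 7: e_7 = (+2.75, +0.57);  n_7 = (+0.2030, -0.9792)
∠(n_2, n_7) = 167.05°
δ = |180° − 167.05°| = 12.95°
12.95° ≤ 2α = 53.13°  →  valid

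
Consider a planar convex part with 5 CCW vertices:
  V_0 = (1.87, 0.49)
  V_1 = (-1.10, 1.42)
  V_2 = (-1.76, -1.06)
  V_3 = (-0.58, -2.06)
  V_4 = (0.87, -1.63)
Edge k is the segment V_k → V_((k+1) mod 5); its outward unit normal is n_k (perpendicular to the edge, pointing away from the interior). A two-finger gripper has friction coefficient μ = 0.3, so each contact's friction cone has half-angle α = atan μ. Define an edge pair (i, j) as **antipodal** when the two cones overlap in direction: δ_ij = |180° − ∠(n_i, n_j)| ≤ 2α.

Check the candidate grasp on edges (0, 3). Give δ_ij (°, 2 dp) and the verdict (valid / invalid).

α = atan 0.3 = 16.70°;  2α = 33.40°
edge 0: e_0 = (-2.97, +0.93);  n_0 = (+0.2988, +0.9543)
edge 3: e_3 = (+1.45, +0.43);  n_3 = (+0.2843, -0.9587)
∠(n_0, n_3) = 146.10°
δ = |180° − 146.10°| = 33.90°
33.90° > 2α = 33.40°  →  invalid

δ = 33.90°, invalid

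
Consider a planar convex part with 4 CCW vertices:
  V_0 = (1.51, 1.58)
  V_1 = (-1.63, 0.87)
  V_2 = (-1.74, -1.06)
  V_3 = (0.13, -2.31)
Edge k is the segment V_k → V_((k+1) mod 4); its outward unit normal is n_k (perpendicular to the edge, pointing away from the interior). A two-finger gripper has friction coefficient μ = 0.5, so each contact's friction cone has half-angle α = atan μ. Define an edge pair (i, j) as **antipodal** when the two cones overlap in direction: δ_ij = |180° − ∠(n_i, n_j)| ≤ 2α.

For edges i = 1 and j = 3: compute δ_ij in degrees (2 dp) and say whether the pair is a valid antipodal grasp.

α = atan 0.5 = 26.57°;  2α = 53.13°
edge 1: e_1 = (-0.11, -1.93);  n_1 = (-0.9984, +0.0569)
edge 3: e_3 = (+1.38, +3.89);  n_3 = (+0.9425, -0.3343)
∠(n_1, n_3) = 163.73°
δ = |180° − 163.73°| = 16.27°
16.27° ≤ 2α = 53.13°  →  valid

δ = 16.27°, valid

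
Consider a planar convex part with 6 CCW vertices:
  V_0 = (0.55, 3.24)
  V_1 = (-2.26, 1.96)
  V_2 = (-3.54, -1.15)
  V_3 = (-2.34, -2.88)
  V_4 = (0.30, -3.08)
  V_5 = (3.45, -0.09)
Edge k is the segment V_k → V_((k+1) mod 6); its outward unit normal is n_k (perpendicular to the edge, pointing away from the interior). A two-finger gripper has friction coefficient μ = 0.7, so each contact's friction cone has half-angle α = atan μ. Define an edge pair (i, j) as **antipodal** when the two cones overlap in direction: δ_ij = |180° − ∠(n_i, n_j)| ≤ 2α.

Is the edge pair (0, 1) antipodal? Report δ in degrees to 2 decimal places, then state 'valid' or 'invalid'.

α = atan 0.7 = 34.99°;  2α = 69.98°
edge 0: e_0 = (-2.81, -1.28);  n_0 = (-0.4145, +0.9100)
edge 1: e_1 = (-1.28, -3.11);  n_1 = (-0.9247, +0.3806)
∠(n_0, n_1) = 43.14°
δ = |180° − 43.14°| = 136.86°
136.86° > 2α = 69.98°  →  invalid

δ = 136.86°, invalid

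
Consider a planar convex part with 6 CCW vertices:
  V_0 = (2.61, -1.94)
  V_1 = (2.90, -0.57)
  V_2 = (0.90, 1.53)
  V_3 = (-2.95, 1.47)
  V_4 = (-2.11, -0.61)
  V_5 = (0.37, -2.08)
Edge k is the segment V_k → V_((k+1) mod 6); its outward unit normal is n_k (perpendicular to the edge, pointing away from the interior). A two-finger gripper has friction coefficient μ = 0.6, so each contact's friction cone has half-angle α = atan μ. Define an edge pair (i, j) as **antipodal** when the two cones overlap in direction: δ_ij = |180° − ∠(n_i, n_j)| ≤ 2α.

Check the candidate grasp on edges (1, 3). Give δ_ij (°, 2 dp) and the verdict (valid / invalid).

δ = 21.61°, valid

α = atan 0.6 = 30.96°;  2α = 61.93°
edge 1: e_1 = (-2.00, +2.10);  n_1 = (+0.7241, +0.6897)
edge 3: e_3 = (+0.84, -2.08);  n_3 = (-0.9272, -0.3745)
∠(n_1, n_3) = 158.39°
δ = |180° − 158.39°| = 21.61°
21.61° ≤ 2α = 61.93°  →  valid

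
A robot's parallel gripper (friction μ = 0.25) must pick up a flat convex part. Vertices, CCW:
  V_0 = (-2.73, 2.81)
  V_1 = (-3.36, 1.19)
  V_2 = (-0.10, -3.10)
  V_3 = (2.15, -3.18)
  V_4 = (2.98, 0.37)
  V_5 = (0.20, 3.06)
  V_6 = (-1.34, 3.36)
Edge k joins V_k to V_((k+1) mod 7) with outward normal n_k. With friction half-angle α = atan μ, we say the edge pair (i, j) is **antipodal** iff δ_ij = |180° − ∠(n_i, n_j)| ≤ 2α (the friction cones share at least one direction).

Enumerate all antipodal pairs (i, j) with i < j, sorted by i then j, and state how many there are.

α = atan 0.25 = 14.04°;  2α = 28.07°
n_0 = (-0.9320, +0.3624)
n_1 = (-0.7962, -0.6050)
n_2 = (-0.0355, -0.9994)
n_3 = (+0.9737, -0.2277)
n_4 = (+0.6954, +0.7186)
n_5 = (+0.1912, +0.9815)
n_6 = (-0.3679, +0.9299)
  (0,1): δ = 121.52°  ·
  (0,2): δ = 70.79°  ·
  (0,3): δ = 8.09°  ✓
  (0,4): δ = 67.19°  ·
  (0,5): δ = 100.23°  ·
  (0,6): δ = 132.84°  ·
  (1,2): δ = 129.27°  ·
  (1,3): δ = 50.39°  ·
  (1,4): δ = 8.71°  ✓
  (1,5): δ = 41.75°  ·
  (1,6): δ = 74.36°  ·
  (2,3): δ = 101.12°  ·
  (2,4): δ = 42.02°  ·
  (2,5): δ = 8.99°  ✓
  (2,6): δ = 23.62°  ✓
  (3,4): δ = 120.90°  ·
  (3,5): δ = 87.86°  ·
  (3,6): δ = 55.25°  ·
  (4,5): δ = 146.97°  ·
  (4,6): δ = 114.35°  ·
  (5,6): δ = 147.39°  ·
antipodal pairs: 4

count = 4; pairs: (0,3), (1,4), (2,5), (2,6)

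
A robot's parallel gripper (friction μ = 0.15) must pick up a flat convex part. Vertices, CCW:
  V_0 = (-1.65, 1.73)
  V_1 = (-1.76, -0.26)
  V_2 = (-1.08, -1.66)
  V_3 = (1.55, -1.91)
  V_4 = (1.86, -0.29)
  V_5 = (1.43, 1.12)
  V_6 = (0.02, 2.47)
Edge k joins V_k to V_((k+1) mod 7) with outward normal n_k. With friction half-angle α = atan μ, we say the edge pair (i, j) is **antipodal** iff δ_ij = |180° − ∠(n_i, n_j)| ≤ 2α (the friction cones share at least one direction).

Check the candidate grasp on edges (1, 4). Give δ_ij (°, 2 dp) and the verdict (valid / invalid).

δ = 8.95°, valid

α = atan 0.15 = 8.53°;  2α = 17.06°
edge 1: e_1 = (+0.68, -1.40);  n_1 = (-0.8995, -0.4369)
edge 4: e_4 = (-0.43, +1.41);  n_4 = (+0.9565, +0.2917)
∠(n_1, n_4) = 171.05°
δ = |180° − 171.05°| = 8.95°
8.95° ≤ 2α = 17.06°  →  valid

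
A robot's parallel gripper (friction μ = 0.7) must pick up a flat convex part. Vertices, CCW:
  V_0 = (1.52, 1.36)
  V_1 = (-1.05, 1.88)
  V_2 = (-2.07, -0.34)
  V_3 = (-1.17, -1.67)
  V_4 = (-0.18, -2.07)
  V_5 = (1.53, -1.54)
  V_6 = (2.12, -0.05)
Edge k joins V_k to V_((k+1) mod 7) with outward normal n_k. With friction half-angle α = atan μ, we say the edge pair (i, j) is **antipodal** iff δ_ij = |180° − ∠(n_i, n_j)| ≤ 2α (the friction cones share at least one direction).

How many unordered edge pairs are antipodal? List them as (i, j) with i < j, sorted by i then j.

α = atan 0.7 = 34.99°;  2α = 69.98°
n_0 = (+0.1983, +0.9801)
n_1 = (-0.9087, +0.4175)
n_2 = (-0.8282, -0.5604)
n_3 = (-0.3746, -0.9272)
n_4 = (+0.2960, -0.9552)
n_5 = (+0.9298, -0.3682)
n_6 = (+0.9202, +0.3916)
  (0,1): δ = 103.24°  ·
  (0,2): δ = 44.48°  ✓
  (0,3): δ = 10.56°  ✓
  (0,4): δ = 28.66°  ✓
  (0,5): δ = 79.84°  ·
  (0,6): δ = 124.49°  ·
  (1,2): δ = 121.24°  ·
  (1,3): δ = 87.32°  ·
  (1,4): δ = 48.10°  ✓
  (1,5): δ = 3.07°  ✓
  (1,6): δ = 47.73°  ✓
  (2,3): δ = 146.09°  ·
  (2,4): δ = 106.87°  ·
  (2,5): δ = 55.69°  ✓
  (2,6): δ = 11.03°  ✓
  (3,4): δ = 140.78°  ·
  (3,5): δ = 89.60°  ·
  (3,6): δ = 44.95°  ✓
  (4,5): δ = 128.82°  ·
  (4,6): δ = 84.17°  ·
  (5,6): δ = 135.35°  ·
antipodal pairs: 9

count = 9; pairs: (0,2), (0,3), (0,4), (1,4), (1,5), (1,6), (2,5), (2,6), (3,6)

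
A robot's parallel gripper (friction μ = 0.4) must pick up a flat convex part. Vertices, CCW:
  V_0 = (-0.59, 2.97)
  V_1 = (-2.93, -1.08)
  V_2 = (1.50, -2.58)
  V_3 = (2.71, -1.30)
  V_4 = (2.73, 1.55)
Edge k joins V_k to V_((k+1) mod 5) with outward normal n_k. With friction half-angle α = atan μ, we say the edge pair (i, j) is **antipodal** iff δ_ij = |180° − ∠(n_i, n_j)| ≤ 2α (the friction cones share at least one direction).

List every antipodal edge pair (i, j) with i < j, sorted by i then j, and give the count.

α = atan 0.4 = 21.80°;  2α = 43.60°
n_0 = (-0.8659, +0.5003)
n_1 = (-0.3207, -0.9472)
n_2 = (+0.7267, -0.6870)
n_3 = (+1.0000, -0.0070)
n_4 = (+0.3933, +0.9194)
  (0,1): δ = 78.69°  ·
  (0,2): δ = 13.37°  ✓
  (0,3): δ = 29.62°  ✓
  (0,4): δ = 96.86°  ·
  (1,2): δ = 114.68°  ·
  (1,3): δ = 71.70°  ·
  (1,4): δ = 4.45°  ✓
  (2,3): δ = 137.01°  ·
  (2,4): δ = 69.77°  ·
  (3,4): δ = 112.75°  ·
antipodal pairs: 3

count = 3; pairs: (0,2), (0,3), (1,4)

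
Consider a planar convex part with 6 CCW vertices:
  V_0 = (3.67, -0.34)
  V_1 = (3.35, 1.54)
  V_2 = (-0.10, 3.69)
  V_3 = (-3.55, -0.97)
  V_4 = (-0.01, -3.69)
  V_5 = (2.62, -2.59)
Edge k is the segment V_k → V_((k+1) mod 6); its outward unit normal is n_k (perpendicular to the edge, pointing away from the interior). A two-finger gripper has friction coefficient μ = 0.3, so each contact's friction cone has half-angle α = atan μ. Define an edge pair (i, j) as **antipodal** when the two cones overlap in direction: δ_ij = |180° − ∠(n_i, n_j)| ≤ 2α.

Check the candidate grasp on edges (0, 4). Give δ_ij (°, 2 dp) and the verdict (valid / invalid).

δ = 103.04°, invalid

α = atan 0.3 = 16.70°;  2α = 33.40°
edge 0: e_0 = (-0.32, +1.88);  n_0 = (+0.9858, +0.1678)
edge 4: e_4 = (+2.63, +1.10);  n_4 = (+0.3859, -0.9226)
∠(n_0, n_4) = 76.96°
δ = |180° − 76.96°| = 103.04°
103.04° > 2α = 33.40°  →  invalid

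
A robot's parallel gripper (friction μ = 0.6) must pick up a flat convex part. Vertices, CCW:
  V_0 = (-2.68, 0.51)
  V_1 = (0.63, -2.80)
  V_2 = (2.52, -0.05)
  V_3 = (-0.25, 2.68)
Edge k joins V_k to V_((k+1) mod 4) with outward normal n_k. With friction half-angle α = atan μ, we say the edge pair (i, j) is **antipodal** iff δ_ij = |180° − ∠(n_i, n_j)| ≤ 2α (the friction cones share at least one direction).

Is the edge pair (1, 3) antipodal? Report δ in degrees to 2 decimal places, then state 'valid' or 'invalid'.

α = atan 0.6 = 30.96°;  2α = 61.93°
edge 1: e_1 = (+1.89, +2.75);  n_1 = (+0.8241, -0.5664)
edge 3: e_3 = (-2.43, -2.17);  n_3 = (-0.6661, +0.7459)
∠(n_1, n_3) = 166.26°
δ = |180° − 166.26°| = 13.74°
13.74° ≤ 2α = 61.93°  →  valid

δ = 13.74°, valid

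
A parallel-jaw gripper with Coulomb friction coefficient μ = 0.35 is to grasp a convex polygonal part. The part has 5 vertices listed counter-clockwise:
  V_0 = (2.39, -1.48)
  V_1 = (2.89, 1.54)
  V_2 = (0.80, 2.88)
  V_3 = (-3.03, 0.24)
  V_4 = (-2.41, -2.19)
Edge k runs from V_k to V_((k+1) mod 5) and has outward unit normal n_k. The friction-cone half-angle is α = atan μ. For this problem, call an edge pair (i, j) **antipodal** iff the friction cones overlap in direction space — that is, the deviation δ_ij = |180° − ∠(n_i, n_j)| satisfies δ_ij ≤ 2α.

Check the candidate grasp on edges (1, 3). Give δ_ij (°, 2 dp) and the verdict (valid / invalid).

α = atan 0.35 = 19.29°;  2α = 38.58°
edge 1: e_1 = (-2.09, +1.34);  n_1 = (+0.5397, +0.8418)
edge 3: e_3 = (+0.62, -2.43);  n_3 = (-0.9690, -0.2472)
∠(n_1, n_3) = 136.98°
δ = |180° − 136.98°| = 43.02°
43.02° > 2α = 38.58°  →  invalid

δ = 43.02°, invalid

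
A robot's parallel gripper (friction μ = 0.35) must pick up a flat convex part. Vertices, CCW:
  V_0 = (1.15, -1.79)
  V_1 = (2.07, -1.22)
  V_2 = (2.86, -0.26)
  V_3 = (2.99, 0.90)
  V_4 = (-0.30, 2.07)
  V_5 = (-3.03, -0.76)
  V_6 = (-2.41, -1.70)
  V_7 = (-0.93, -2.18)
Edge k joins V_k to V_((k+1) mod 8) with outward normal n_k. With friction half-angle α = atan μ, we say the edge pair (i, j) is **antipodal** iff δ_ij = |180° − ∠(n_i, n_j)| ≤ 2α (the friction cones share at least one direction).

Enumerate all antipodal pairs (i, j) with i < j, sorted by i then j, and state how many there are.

count = 7; pairs: (0,4), (1,4), (2,4), (3,5), (3,6), (3,7), (4,7)

α = atan 0.35 = 19.29°;  2α = 38.58°
n_0 = (+0.5267, -0.8501)
n_1 = (+0.7722, -0.6354)
n_2 = (+0.9938, -0.1114)
n_3 = (+0.3351, +0.9422)
n_4 = (-0.7197, +0.6943)
n_5 = (-0.8348, -0.5506)
n_6 = (-0.3085, -0.9512)
n_7 = (+0.1843, -0.9829)
  (0,1): δ = 161.23°  ·
  (0,2): δ = 128.18°  ·
  (0,3): δ = 51.36°  ·
  (0,4): δ = 14.25°  ✓
  (0,5): δ = 91.63°  ·
  (0,6): δ = 130.25°  ·
  (0,7): δ = 158.84°  ·
  (1,2): δ = 146.94°  ·
  (1,3): δ = 70.13°  ·
  (1,4): δ = 4.52°  ✓
  (1,5): δ = 72.86°  ·
  (1,6): δ = 111.48°  ·
  (1,7): δ = 140.07°  ·
  (2,3): δ = 103.18°  ·
  (2,4): δ = 37.58°  ✓
  (2,5): δ = 39.80°  ·
  (2,6): δ = 78.43°  ·
  (2,7): δ = 107.01°  ·
  (3,4): δ = 114.39°  ·
  (3,5): δ = 37.02°  ✓
  (3,6): δ = 1.61°  ✓
  (3,7): δ = 30.20°  ✓
  (4,5): δ = 102.62°  ·
  (4,6): δ = 64.00°  ·
  (4,7): δ = 35.41°  ✓
  (5,6): δ = 141.38°  ·
  (5,7): δ = 112.79°  ·
  (6,7): δ = 151.41°  ·
antipodal pairs: 7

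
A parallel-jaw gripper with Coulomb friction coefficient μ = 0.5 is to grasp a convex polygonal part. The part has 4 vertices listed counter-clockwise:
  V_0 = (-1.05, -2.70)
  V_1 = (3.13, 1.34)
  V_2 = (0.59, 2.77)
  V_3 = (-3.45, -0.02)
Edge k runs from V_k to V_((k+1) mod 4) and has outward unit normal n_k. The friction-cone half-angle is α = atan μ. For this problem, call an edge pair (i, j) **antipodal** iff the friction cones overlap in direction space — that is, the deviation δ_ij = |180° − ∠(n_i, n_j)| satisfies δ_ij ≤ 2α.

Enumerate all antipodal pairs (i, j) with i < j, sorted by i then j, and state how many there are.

count = 2; pairs: (0,2), (1,3)

α = atan 0.5 = 26.57°;  2α = 53.13°
n_0 = (+0.6950, -0.7190)
n_1 = (+0.4906, +0.8714)
n_2 = (-0.5683, +0.8229)
n_3 = (-0.7450, -0.6671)
  (0,1): δ = 73.40°  ·
  (0,2): δ = 9.40°  ✓
  (0,3): δ = 87.82°  ·
  (1,2): δ = 115.99°  ·
  (1,3): δ = 18.78°  ✓
  (2,3): δ = 82.78°  ·
antipodal pairs: 2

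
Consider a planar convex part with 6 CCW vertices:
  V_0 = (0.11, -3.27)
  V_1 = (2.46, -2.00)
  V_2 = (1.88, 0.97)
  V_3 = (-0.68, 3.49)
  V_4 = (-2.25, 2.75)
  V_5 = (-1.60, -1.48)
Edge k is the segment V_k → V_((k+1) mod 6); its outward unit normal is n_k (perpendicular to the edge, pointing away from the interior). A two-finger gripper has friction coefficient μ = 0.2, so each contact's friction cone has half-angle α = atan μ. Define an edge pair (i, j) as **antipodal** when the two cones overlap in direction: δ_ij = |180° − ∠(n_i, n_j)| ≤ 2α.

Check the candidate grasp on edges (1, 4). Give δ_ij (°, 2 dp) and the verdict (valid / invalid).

δ = 2.31°, valid

α = atan 0.2 = 11.31°;  2α = 22.62°
edge 1: e_1 = (-0.58, +2.97);  n_1 = (+0.9815, +0.1917)
edge 4: e_4 = (+0.65, -4.23);  n_4 = (-0.9884, -0.1519)
∠(n_1, n_4) = 177.69°
δ = |180° − 177.69°| = 2.31°
2.31° ≤ 2α = 22.62°  →  valid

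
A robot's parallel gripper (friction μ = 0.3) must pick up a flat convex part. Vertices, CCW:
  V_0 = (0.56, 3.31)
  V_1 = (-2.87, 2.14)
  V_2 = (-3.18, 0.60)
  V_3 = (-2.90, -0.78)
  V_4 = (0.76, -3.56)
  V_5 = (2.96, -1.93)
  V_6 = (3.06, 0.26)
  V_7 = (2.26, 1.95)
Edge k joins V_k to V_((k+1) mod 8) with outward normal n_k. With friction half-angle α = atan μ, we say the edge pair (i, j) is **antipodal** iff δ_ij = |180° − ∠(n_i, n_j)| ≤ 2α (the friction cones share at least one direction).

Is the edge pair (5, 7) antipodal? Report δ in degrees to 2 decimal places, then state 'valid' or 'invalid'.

α = atan 0.3 = 16.70°;  2α = 33.40°
edge 5: e_5 = (+0.10, +2.19);  n_5 = (+0.9990, -0.0456)
edge 7: e_7 = (-1.70, +1.36);  n_7 = (+0.6247, +0.7809)
∠(n_5, n_7) = 53.95°
δ = |180° − 53.95°| = 126.05°
126.05° > 2α = 33.40°  →  invalid

δ = 126.05°, invalid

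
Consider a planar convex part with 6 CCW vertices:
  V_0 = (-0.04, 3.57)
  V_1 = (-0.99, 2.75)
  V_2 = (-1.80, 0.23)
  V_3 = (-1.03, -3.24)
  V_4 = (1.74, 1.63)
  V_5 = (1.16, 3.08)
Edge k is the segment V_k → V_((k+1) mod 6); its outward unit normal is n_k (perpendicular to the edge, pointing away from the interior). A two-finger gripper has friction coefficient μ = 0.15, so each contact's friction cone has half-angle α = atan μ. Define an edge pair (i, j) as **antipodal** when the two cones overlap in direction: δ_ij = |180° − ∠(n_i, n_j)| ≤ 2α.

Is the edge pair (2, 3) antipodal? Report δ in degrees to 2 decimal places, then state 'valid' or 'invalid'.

α = atan 0.15 = 8.53°;  2α = 17.06°
edge 2: e_2 = (+0.77, -3.47);  n_2 = (-0.9763, -0.2166)
edge 3: e_3 = (+2.77, +4.87);  n_3 = (+0.8692, -0.4944)
∠(n_2, n_3) = 137.86°
δ = |180° − 137.86°| = 42.14°
42.14° > 2α = 17.06°  →  invalid

δ = 42.14°, invalid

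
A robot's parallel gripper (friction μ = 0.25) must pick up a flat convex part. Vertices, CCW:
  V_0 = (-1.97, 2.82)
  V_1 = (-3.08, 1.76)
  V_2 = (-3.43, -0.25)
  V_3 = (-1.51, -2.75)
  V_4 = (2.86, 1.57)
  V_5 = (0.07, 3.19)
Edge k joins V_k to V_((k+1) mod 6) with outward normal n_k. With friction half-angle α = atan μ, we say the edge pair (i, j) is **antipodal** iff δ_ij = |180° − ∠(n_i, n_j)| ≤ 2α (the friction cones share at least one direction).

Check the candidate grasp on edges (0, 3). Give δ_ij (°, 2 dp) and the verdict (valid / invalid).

δ = 0.99°, valid

α = atan 0.25 = 14.04°;  2α = 28.07°
edge 0: e_0 = (-1.11, -1.06);  n_0 = (-0.6906, +0.7232)
edge 3: e_3 = (+4.37, +4.32);  n_3 = (+0.7030, -0.7112)
∠(n_0, n_3) = 179.01°
δ = |180° − 179.01°| = 0.99°
0.99° ≤ 2α = 28.07°  →  valid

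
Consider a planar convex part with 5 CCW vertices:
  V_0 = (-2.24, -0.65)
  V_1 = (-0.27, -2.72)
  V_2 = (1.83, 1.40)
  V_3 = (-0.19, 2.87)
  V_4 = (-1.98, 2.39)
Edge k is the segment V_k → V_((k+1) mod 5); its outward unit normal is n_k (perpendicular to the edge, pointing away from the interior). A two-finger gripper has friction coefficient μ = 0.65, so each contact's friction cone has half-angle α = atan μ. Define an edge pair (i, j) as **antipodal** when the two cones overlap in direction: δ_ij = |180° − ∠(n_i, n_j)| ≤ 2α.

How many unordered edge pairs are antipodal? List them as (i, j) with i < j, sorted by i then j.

α = atan 0.65 = 33.02°;  2α = 66.05°
n_0 = (-0.7244, -0.6894)
n_1 = (+0.8909, -0.4541)
n_2 = (+0.5884, +0.8086)
n_3 = (-0.2590, +0.9659)
n_4 = (-0.9964, +0.0852)
  (0,1): δ = 70.59°  ·
  (0,2): δ = 10.37°  ✓
  (0,3): δ = 61.43°  ✓
  (0,4): δ = 131.53°  ·
  (1,2): δ = 99.04°  ·
  (1,3): δ = 47.98°  ✓
  (1,4): δ = 22.12°  ✓
  (2,3): δ = 128.94°  ·
  (2,4): δ = 58.84°  ✓
  (3,4): δ = 109.90°  ·
antipodal pairs: 5

count = 5; pairs: (0,2), (0,3), (1,3), (1,4), (2,4)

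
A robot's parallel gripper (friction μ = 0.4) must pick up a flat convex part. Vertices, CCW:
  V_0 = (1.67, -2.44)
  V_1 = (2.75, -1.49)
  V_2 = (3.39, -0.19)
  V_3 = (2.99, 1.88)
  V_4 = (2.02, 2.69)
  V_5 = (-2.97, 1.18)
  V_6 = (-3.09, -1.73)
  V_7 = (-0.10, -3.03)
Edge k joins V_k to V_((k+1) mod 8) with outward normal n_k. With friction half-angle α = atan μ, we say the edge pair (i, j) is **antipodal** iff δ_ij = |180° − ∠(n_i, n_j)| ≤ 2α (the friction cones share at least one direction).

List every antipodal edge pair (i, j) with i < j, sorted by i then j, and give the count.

count = 6; pairs: (0,4), (1,5), (2,5), (3,6), (4,6), (4,7)

α = atan 0.4 = 21.80°;  2α = 43.60°
n_0 = (+0.6605, -0.7509)
n_1 = (+0.8972, -0.4417)
n_2 = (+0.9818, +0.1897)
n_3 = (+0.6410, +0.7676)
n_4 = (-0.2896, +0.9571)
n_5 = (-0.9992, +0.0412)
n_6 = (-0.3987, -0.9171)
n_7 = (+0.3162, -0.9487)
  (0,1): δ = 157.55°  ·
  (0,2): δ = 120.40°  ·
  (0,3): δ = 81.20°  ·
  (0,4): δ = 24.50°  ✓
  (0,5): δ = 46.30°  ·
  (0,6): δ = 115.17°  ·
  (0,7): δ = 157.10°  ·
  (1,2): δ = 142.85°  ·
  (1,3): δ = 103.65°  ·
  (1,4): δ = 46.95°  ·
  (1,5): δ = 23.85°  ✓
  (1,6): δ = 92.71°  ·
  (1,7): δ = 134.65°  ·
  (2,3): δ = 140.80°  ·
  (2,4): δ = 84.10°  ·
  (2,5): δ = 13.30°  ✓
  (2,6): δ = 55.56°  ·
  (2,7): δ = 97.50°  ·
  (3,4): δ = 123.30°  ·
  (3,5): δ = 52.50°  ·
  (3,6): δ = 16.37°  ✓
  (3,7): δ = 58.30°  ·
  (4,5): δ = 109.20°  ·
  (4,6): δ = 40.33°  ✓
  (4,7): δ = 1.60°  ✓
  (5,6): δ = 111.14°  ·
  (5,7): δ = 69.20°  ·
  (6,7): δ = 138.07°  ·
antipodal pairs: 6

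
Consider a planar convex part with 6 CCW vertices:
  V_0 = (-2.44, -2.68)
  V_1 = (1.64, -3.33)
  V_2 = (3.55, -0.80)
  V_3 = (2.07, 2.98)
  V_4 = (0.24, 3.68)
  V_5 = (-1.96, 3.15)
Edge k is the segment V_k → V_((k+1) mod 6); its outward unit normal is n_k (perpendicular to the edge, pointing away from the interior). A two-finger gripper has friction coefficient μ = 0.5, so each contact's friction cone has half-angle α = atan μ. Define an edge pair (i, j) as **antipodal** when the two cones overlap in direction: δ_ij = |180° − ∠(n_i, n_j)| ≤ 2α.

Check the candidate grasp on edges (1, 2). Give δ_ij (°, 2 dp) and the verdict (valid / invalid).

δ = 121.57°, invalid

α = atan 0.5 = 26.57°;  2α = 53.13°
edge 1: e_1 = (+1.91, +2.53);  n_1 = (+0.7981, -0.6025)
edge 2: e_2 = (-1.48, +3.78);  n_2 = (+0.9312, +0.3646)
∠(n_1, n_2) = 58.43°
δ = |180° − 58.43°| = 121.57°
121.57° > 2α = 53.13°  →  invalid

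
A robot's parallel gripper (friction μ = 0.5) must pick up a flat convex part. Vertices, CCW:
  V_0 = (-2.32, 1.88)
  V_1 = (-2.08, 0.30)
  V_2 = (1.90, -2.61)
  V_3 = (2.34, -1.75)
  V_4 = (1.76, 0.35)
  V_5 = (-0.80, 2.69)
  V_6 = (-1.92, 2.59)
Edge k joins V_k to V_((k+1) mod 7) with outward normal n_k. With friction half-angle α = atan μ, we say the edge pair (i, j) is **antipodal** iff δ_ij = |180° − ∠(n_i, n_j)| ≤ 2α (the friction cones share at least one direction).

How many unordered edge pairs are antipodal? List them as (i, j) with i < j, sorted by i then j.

α = atan 0.5 = 26.57°;  2α = 53.13°
n_0 = (-0.9887, -0.1502)
n_1 = (-0.5902, -0.8072)
n_2 = (+0.8902, -0.4555)
n_3 = (+0.9639, +0.2662)
n_4 = (+0.6747, +0.7381)
n_5 = (-0.0889, +0.9960)
n_6 = (-0.8712, +0.4908)
  (0,1): δ = 134.81°  ·
  (0,2): δ = 35.73°  ✓
  (0,3): δ = 6.80°  ✓
  (0,4): δ = 38.93°  ✓
  (0,5): δ = 86.47°  ·
  (0,6): δ = 141.97°  ·
  (1,2): δ = 80.92°  ·
  (1,3): δ = 38.39°  ✓
  (1,4): δ = 6.26°  ✓
  (1,5): δ = 41.27°  ✓
  (1,6): δ = 96.78°  ·
  (2,3): δ = 137.46°  ·
  (2,4): δ = 105.33°  ·
  (2,5): δ = 57.80°  ·
  (2,6): δ = 2.30°  ✓
  (3,4): δ = 147.87°  ·
  (3,5): δ = 100.34°  ·
  (3,6): δ = 44.84°  ✓
  (4,5): δ = 132.47°  ·
  (4,6): δ = 76.97°  ·
  (5,6): δ = 124.50°  ·
antipodal pairs: 8

count = 8; pairs: (0,2), (0,3), (0,4), (1,3), (1,4), (1,5), (2,6), (3,6)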